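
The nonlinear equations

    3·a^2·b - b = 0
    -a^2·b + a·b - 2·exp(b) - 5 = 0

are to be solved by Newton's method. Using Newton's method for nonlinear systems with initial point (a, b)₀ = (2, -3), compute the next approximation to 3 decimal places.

At (2, -3): F = (-33.000, 0.90043).
Jacobian J = [[6·a·b, 3·a^2 - 1], [-2·a·b + b, -a^2 + a - 2·exp(b)]].
At the point, J = [[-36.000, 11.000], [9.000, -2.09957]] (det J = -23.41533).
Solving J·Δ = −F gives Δ = (2.536, 11.300).
Then the next iterate is (a, b)₁ = (4.536, 8.300).

(4.536, 8.300)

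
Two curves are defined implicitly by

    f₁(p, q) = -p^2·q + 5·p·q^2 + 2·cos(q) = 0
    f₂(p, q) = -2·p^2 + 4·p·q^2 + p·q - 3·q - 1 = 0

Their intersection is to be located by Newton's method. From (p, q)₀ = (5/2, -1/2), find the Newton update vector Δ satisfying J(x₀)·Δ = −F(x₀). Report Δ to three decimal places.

(-1.321, 0.171)

At (5/2, -1/2): F = (8.00517, -10.750).
Jacobian J = [[-2·p·q + 5·q^2, -p^2 + 10·p·q - 2·sin(q)], [-4·p + 4·q^2 + q, 8·p·q + p - 3]].
At the point, J = [[3.750, -17.79115], [-9.500, -10.500]] (det J = -208.39091).
Solving J·Δ = −F gives Δ = (-1.321, 0.171).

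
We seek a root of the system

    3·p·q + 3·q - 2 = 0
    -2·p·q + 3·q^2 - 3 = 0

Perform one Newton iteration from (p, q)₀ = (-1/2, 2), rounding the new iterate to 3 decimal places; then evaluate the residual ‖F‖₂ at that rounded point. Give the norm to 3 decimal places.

At (-1/2, 2): F = (1.000, 11.000).
Jacobian J = [[3·q, 3·p + 3], [-2·q, -2·p + 6·q]].
At the point, J = [[6.000, 1.500], [-4.000, 13.000]] (det J = 84.000).
Solving J·Δ = −F gives Δ = (0.042, -0.833).
Then the next iterate is (p, q)₁ = (-0.458, 1.167).
Re-evaluating at (-0.458, 1.167): F = (-0.10246, 2.15464), so ‖F‖₂ = 2.157.

2.157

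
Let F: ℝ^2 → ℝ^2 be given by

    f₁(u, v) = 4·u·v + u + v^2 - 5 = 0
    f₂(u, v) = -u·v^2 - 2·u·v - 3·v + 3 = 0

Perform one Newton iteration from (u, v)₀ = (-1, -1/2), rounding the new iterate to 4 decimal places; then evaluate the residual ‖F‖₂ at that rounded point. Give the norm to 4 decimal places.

3.0817

At (-1, -1/2): F = (-3.7500, 3.7500).
Jacobian J = [[4·v + 1, 4·u + 2·v], [-v^2 - 2·v, -2·u·v - 2·u - 3]].
At the point, J = [[-1.0000, -5.0000], [0.7500, -2.0000]] (det J = 5.7500).
Solving J·Δ = −F gives Δ = (-4.5652, 0.1630).
Then the next iterate is (u, v)₁ = (-5.5652, -0.3370).
Re-evaluating at (-5.5652, -0.3370): F = (-2.949741, 0.892089), so ‖F‖₂ = 3.0817.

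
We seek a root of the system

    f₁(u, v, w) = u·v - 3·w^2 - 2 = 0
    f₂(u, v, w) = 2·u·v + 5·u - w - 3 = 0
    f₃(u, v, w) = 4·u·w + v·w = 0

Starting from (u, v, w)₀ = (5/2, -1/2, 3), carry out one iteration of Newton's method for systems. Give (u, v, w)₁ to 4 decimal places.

(1.5821, -0.9081, 1.2883)

At (5/2, -1/2, 3): F = (-30.2500, 4.0000, 28.5000).
Jacobian J = [[v, u, -6·w], [2·v + 5, 2·u, -1], [4·w, w, 4·u + v]].
At the point, J = [[-0.5000, 2.5000, -18.0000], [4.0000, 5.0000, -1.0000], [12.0000, 3.0000, 9.5000]] (det J = 713.7500).
Solving J·Δ = −F gives Δ = (-0.9179, -0.4081, -1.7117).
Then the next iterate is (u, v, w)₁ = (1.5821, -0.9081, 1.2883).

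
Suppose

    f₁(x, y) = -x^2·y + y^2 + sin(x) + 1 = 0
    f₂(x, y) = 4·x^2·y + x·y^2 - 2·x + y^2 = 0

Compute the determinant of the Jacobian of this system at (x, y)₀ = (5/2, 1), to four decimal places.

-104.8866

J = [[-2·x·y + cos(x), -x^2 + 2·y], [8·x·y + y^2 - 2, 4·x^2 + 2·x·y + 2·y]].
At the point, J = [[-5.801144, -4.2500], [19.0000, 32.0000]].
det J = -104.8866.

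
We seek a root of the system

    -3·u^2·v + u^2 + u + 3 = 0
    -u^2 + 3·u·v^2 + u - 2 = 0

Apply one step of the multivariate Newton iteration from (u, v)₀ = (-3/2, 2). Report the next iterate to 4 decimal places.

At (-3/2, 2): F = (-9.7500, -23.7500).
Jacobian J = [[-6·u·v + 2·u + 1, -3·u^2], [-2·u + 3·v^2 + 1, 6·u·v]].
At the point, J = [[16.0000, -6.7500], [16.0000, -18.0000]] (det J = -180.0000).
Solving J·Δ = −F gives Δ = (0.0844, -1.2444).
Then the next iterate is (u, v)₁ = (-1.4156, 0.7556).

(-1.4156, 0.7556)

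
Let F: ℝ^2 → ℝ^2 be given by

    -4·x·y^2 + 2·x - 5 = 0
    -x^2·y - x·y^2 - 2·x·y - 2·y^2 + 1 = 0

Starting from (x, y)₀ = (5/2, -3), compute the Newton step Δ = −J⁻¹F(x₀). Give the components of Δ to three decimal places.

At (5/2, -3): F = (-90.000, -5.750).
Jacobian J = [[-4·y^2 + 2, -8·x·y], [-2·x·y - y^2 - 2·y, -x^2 - 2·x·y - 2·x - 4·y]].
At the point, J = [[-34.000, 60.000], [12.000, 15.750]] (det J = -1255.500).
Solving J·Δ = −F gives Δ = (-0.854, 1.016).

(-0.854, 1.016)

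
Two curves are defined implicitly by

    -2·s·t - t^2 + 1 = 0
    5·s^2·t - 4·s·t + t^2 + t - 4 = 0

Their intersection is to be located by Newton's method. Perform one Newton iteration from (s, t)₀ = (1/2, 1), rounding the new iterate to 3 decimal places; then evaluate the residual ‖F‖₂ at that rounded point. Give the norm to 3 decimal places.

1295.705

At (1/2, 1): F = (-1.000, -2.750).
Jacobian J = [[-2·t, -2·s - 2·t], [10·s·t - 4·t, 5·s^2 - 4·s + 2·t + 1]].
At the point, J = [[-2.000, -3.000], [1.000, 2.250]] (det J = -1.500).
Solving J·Δ = −F gives Δ = (-7.000, 4.333).
Then the next iterate is (s, t)₁ = (-6.500, 5.333).
Re-evaluating at (-6.500, 5.333): F = (41.88811, 1295.02814), so ‖F‖₂ = 1295.705.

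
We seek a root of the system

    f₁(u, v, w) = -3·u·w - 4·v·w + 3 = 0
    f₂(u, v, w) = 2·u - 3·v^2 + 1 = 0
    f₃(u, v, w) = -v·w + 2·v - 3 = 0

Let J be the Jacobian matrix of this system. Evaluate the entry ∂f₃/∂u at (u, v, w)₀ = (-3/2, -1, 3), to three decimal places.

∂f₃/∂u = 0.
At (-3/2, -1, 3) this is 0.000.

0.000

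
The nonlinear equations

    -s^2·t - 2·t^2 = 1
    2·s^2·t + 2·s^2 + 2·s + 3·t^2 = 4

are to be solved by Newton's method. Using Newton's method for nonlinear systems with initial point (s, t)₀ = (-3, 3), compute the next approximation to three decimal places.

(-2.330, 1.384)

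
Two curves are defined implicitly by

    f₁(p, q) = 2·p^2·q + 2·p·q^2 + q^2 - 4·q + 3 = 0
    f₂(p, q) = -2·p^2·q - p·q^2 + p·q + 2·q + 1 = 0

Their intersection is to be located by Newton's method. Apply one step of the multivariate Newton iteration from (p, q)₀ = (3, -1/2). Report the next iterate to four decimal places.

At (3, -1/2): F = (-2.2500, 6.7500).
Jacobian J = [[4·p·q + 2·q^2, 2·p^2 + 4·p·q + 2·q - 4], [-4·p·q - q^2 + q, -2·p^2 - 2·p·q + p + 2]].
At the point, J = [[-5.5000, 7.0000], [5.2500, -10.0000]] (det J = 18.2500).
Solving J·Δ = −F gives Δ = (1.3562, 1.3870).
Then the next iterate is (p, q)₁ = (4.3562, 0.8870).

(4.3562, 0.8870)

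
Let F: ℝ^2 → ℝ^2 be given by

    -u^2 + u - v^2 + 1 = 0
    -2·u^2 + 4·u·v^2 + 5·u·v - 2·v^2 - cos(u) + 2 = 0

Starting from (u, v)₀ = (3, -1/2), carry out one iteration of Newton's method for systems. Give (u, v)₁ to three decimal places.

(2.464, 2.070)

At (3, -1/2): F = (-5.250, -20.01001).
Jacobian J = [[-2·u + 1, -2·v], [-4·u + 4·v^2 + 5·v + sin(u), 8·u·v + 5·u - 4·v]].
At the point, J = [[-5.000, 1.000], [-13.35888, 5.000]] (det J = -11.64112).
Solving J·Δ = −F gives Δ = (-0.536, 2.570).
Then the next iterate is (u, v)₁ = (2.464, 2.070).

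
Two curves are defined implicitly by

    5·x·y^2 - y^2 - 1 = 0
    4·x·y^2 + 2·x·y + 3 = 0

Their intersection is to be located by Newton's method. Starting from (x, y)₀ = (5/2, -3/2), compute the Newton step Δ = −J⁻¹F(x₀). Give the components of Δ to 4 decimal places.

(-0.0118, 0.7172)

At (5/2, -3/2): F = (24.8750, 18.0000).
Jacobian J = [[5·y^2, 10·x·y - 2·y], [4·y^2 + 2·y, 8·x·y + 2·x]].
At the point, J = [[11.2500, -34.5000], [6.0000, -25.0000]] (det J = -74.2500).
Solving J·Δ = −F gives Δ = (-0.0118, 0.7172).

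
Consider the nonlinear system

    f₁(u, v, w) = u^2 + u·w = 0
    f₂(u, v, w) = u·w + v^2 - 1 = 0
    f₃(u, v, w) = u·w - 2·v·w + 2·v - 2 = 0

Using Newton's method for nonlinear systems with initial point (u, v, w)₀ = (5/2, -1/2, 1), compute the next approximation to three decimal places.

(0.912, 0.439, 1.311)

At (5/2, -1/2, 1): F = (8.750, 1.750, 0.500).
Jacobian J = [[2·u + w, 0, u], [w, 2·v, u], [w, -2·w + 2, u - 2·v]].
At the point, J = [[6.000, 0.000, 2.500], [1.000, -1.000, 2.500], [1.000, 0.000, 3.500]] (det J = -18.500).
Solving J·Δ = −F gives Δ = (-1.588, 0.939, 0.311).
Then the next iterate is (u, v, w)₁ = (0.912, 0.439, 1.311).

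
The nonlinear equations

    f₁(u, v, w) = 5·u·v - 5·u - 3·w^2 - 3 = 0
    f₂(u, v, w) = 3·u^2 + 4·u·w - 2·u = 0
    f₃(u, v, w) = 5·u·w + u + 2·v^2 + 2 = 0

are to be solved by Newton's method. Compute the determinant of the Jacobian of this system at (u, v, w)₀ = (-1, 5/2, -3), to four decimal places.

J = [[5·v - 5, 5·u, -6·w], [6·u + 4·w - 2, 0, 4·u], [5·w + 1, 4·v, 5·u]].
At the point, J = [[7.5000, -5.0000, 18.0000], [-20.0000, 0.0000, -4.0000], [-14.0000, 10.0000, -5.0000]].
det J = -3080.0000.

-3080.0000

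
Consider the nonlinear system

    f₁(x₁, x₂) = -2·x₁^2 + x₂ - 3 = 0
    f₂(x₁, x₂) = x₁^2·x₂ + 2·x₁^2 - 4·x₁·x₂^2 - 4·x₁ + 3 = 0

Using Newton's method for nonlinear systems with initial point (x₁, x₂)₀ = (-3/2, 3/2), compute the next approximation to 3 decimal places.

(-0.453, 1.216)

At (-3/2, 3/2): F = (-6.000, 30.375).
Jacobian J = [[-4·x₁, 1], [2·x₁·x₂ + 4·x₁ - 4·x₂^2 - 4, x₁^2 - 8·x₁·x₂]].
At the point, J = [[6.000, 1.000], [-23.500, 20.250]] (det J = 145.000).
Solving J·Δ = −F gives Δ = (1.047, -0.284).
Then the next iterate is (x₁, x₂)₁ = (-0.453, 1.216).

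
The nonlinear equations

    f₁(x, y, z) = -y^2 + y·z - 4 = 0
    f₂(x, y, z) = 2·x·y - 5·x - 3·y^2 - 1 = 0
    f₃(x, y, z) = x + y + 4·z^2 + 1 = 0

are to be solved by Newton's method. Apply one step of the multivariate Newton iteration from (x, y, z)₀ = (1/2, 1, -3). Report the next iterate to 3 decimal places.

At (1/2, 1, -3): F = (-8.000, -5.500, 38.500).
Jacobian J = [[0, -2·y + z, y], [2·y - 5, 2·x - 6·y, 0], [1, 1, 8·z]].
At the point, J = [[0.000, -5.000, 1.000], [-3.000, -5.000, 0.000], [1.000, 1.000, -24.000]] (det J = 362.000).
Solving J·Δ = −F gives Δ = (0.312, -1.287, 1.564).
Then the next iterate is (x, y, z)₁ = (0.812, -0.287, -1.436).

(0.812, -0.287, -1.436)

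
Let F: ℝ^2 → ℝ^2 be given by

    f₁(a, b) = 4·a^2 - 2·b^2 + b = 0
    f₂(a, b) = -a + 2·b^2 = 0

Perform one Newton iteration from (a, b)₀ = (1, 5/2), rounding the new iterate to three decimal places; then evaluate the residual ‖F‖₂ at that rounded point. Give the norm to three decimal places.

At (1, 5/2): F = (-6.000, 11.500).
Jacobian J = [[8·a, -4·b + 1], [-1, 4·b]].
At the point, J = [[8.000, -9.000], [-1.000, 10.000]] (det J = 71.000).
Solving J·Δ = −F gives Δ = (-0.613, -1.211).
Then the next iterate is (a, b)₁ = (0.387, 1.289).
Re-evaluating at (0.387, 1.289): F = (-1.43497, 2.93604), so ‖F‖₂ = 3.268.

3.268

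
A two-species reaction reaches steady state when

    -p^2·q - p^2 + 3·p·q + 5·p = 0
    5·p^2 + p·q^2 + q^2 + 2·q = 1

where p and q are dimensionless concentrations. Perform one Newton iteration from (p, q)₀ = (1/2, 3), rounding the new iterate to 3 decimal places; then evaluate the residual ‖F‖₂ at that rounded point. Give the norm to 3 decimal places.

5.895

At (1/2, 3): F = (6.000, 19.750).
Jacobian J = [[-2·p·q - 2·p + 3·q + 5, -p^2 + 3·p], [10·p + q^2, 2·p·q + 2·q + 2]].
At the point, J = [[10.000, 1.250], [14.000, 11.000]] (det J = 92.500).
Solving J·Δ = −F gives Δ = (-0.447, -1.227).
Then the next iterate is (p, q)₁ = (0.053, 1.773).
Re-evaluating at (0.053, 1.773): F = (0.53912, 5.87018), so ‖F‖₂ = 5.895.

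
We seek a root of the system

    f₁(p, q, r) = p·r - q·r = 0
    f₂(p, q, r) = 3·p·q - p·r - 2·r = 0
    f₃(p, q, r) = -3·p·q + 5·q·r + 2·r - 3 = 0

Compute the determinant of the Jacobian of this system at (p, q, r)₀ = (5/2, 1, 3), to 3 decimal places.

J = [[r, -r, p - q], [3·q - r, 3·p, -p - 2], [-3·q, -3·p + 5·r, 5·q + 2]].
At the point, J = [[3.000, -3.000, 1.500], [0.000, 7.500, -4.500], [-3.000, 7.500, 7.000]].
det J = 252.000.

252.000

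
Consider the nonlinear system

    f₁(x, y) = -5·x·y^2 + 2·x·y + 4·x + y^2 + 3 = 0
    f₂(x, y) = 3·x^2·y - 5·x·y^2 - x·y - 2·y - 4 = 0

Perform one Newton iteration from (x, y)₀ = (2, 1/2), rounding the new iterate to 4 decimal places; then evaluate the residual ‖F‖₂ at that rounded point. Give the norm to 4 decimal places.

430.7085

At (2, 1/2): F = (10.7500, -2.5000).
Jacobian J = [[-5·y^2 + 2·y + 4, -10·x·y + 2·x + 2·y], [6·x·y - 5·y^2 - y, 3·x^2 - 10·x·y - x - 2]].
At the point, J = [[3.7500, -5.0000], [4.2500, -2.0000]] (det J = 13.7500).
Solving J·Δ = −F gives Δ = (2.4727, 4.0045).
Then the next iterate is (x, y)₁ = (4.4727, 4.5045).
Re-evaluating at (4.4727, 4.5045): F = (-372.291175, -216.585147), so ‖F‖₂ = 430.7085.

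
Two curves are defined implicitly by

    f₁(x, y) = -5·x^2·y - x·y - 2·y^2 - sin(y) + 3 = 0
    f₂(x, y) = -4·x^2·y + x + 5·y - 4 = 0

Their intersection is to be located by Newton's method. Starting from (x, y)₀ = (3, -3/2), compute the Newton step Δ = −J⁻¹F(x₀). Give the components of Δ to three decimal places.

At (3, -3/2): F = (71.49749, 45.500).
Jacobian J = [[-10·x·y - y, -5·x^2 - x - 4·y - cos(y)], [-8·x·y + 1, -4·x^2 + 5]].
At the point, J = [[46.500, -42.07074], [37.000, -31.000]] (det J = 115.11728).
Solving J·Δ = −F gives Δ = (2.625, 4.601).

(2.625, 4.601)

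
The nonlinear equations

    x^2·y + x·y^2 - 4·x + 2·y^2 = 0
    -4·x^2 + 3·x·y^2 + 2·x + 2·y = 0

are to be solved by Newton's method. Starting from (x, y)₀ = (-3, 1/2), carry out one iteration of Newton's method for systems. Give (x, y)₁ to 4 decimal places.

(-1.6072, -0.3561)

At (-3, 1/2): F = (16.2500, -43.2500).
Jacobian J = [[2·x·y + y^2 - 4, x^2 + 2·x·y + 4·y], [-8·x + 3·y^2 + 2, 6·x·y + 2]].
At the point, J = [[-6.7500, 8.0000], [26.7500, -7.0000]] (det J = -166.7500).
Solving J·Δ = −F gives Δ = (1.3928, -0.8561).
Then the next iterate is (x, y)₁ = (-1.6072, -0.3561).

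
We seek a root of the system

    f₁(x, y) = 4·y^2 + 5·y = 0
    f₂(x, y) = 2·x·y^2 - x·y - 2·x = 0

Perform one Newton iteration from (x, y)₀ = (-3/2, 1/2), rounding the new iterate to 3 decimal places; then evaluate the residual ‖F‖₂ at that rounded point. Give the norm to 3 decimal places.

0.858

At (-3/2, 1/2): F = (3.500, 3.000).
Jacobian J = [[0, 8·y + 5], [2·y^2 - y - 2, 4·x·y - x]].
At the point, J = [[0.000, 9.000], [-2.000, -1.500]] (det J = 18.000).
Solving J·Δ = −F gives Δ = (1.792, -0.389).
Then the next iterate is (x, y)₁ = (0.292, 0.111).
Re-evaluating at (0.292, 0.111): F = (0.60428, -0.60922), so ‖F‖₂ = 0.858.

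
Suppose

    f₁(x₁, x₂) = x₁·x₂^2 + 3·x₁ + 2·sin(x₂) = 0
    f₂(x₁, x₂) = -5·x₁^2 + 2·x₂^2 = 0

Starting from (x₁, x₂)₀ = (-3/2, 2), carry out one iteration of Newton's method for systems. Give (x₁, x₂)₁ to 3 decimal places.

At (-3/2, 2): F = (-8.68141, -3.250).
Jacobian J = [[x₂^2 + 3, 2·x₁·x₂ + 2·cos(x₂)], [-10·x₁, 4·x₂]].
At the point, J = [[7.000, -6.83229], [15.000, 8.000]] (det J = 158.48441).
Solving J·Δ = −F gives Δ = (0.578, -0.678).
Then the next iterate is (x₁, x₂)₁ = (-0.922, 1.322).

(-0.922, 1.322)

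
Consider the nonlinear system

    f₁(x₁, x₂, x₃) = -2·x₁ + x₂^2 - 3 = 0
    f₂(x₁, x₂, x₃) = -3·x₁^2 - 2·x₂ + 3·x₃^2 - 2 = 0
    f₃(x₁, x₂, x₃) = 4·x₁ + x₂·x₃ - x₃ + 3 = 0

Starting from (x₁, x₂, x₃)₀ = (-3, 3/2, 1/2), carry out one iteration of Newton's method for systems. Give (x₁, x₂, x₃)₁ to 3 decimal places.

At (-3, 3/2, 1/2): F = (5.250, -31.250, -8.750).
Jacobian J = [[-2, 2·x₂, 0], [-6·x₁, -2, 6·x₃], [4, x₃, x₂ - 1]].
At the point, J = [[-2.000, 3.000, 0.000], [18.000, -2.000, 3.000], [4.000, 0.500, 0.500]] (det J = 14.000).
Solving J·Δ = −F gives Δ = (3.214, 0.393, -8.607).
Then the next iterate is (x₁, x₂, x₃)₁ = (0.214, 1.893, -8.107).

(0.214, 1.893, -8.107)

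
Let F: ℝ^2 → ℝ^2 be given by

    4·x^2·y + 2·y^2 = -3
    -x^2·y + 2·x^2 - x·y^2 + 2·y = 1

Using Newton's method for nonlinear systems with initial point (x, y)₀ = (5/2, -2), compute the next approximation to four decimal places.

(1.7146, -1.5538)

At (5/2, -2): F = (-39.0000, 10.0000).
Jacobian J = [[8·x·y, 4·x^2 + 4·y], [-2·x·y + 4·x - y^2, -x^2 - 2·x·y + 2]].
At the point, J = [[-40.0000, 17.0000], [16.0000, 5.7500]] (det J = -502.0000).
Solving J·Δ = −F gives Δ = (-0.7854, 0.4462).
Then the next iterate is (x, y)₁ = (1.7146, -1.5538).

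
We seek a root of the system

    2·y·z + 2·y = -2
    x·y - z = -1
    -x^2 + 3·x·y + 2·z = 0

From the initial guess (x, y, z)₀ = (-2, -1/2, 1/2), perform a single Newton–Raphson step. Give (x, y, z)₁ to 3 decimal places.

(-2.400, -0.260, 1.720)

At (-2, -1/2, 1/2): F = (0.500, 1.500, 0.000).
Jacobian J = [[0, 2·z + 2, 2·y], [y, x, -1], [-2·x + 3·y, 3·x, 2]].
At the point, J = [[0.000, 3.000, -1.000], [-0.500, -2.000, -1.000], [2.500, -6.000, 2.000]] (det J = -12.500).
Solving J·Δ = −F gives Δ = (-0.400, 0.240, 1.220).
Then the next iterate is (x, y, z)₁ = (-2.400, -0.260, 1.720).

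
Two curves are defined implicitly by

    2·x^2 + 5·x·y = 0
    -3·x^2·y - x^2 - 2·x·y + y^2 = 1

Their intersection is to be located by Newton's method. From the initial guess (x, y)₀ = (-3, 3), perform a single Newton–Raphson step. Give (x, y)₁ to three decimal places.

(-2.275, 1.345)

At (-3, 3): F = (-27.000, -64.000).
Jacobian J = [[4·x + 5·y, 5·x], [-6·x·y - 2·x - 2·y, -3·x^2 - 2·x + 2·y]].
At the point, J = [[3.000, -15.000], [54.000, -15.000]] (det J = 765.000).
Solving J·Δ = −F gives Δ = (0.725, -1.655).
Then the next iterate is (x, y)₁ = (-2.275, 1.345).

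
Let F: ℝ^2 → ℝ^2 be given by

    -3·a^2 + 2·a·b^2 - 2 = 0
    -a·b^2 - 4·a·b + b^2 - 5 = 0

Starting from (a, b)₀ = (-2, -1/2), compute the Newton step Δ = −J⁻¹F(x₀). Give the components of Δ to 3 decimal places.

At (-2, -1/2): F = (-15.000, -8.250).
Jacobian J = [[-6·a + 2·b^2, 4·a·b], [-b^2 - 4·b, -2·a·b - 4·a + 2·b]].
At the point, J = [[12.500, 4.000], [1.750, 5.000]] (det J = 55.500).
Solving J·Δ = −F gives Δ = (0.757, 1.385).

(0.757, 1.385)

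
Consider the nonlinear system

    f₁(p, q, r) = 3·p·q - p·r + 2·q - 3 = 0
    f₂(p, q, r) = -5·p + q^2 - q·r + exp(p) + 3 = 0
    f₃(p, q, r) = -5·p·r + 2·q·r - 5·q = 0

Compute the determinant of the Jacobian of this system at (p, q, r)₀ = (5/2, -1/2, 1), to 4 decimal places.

J = [[3·q - r, 3·p + 2, -p], [exp(p) - 5, 2·q - r, -q], [-5·r, 2·r - 5, -5·p + 2·q]].
At the point, J = [[-2.5000, 9.5000, -2.5000], [7.182494, -2.0000, 0.5000], [-5.0000, -3.0000, -13.5000]].
det J = 905.0236.

905.0236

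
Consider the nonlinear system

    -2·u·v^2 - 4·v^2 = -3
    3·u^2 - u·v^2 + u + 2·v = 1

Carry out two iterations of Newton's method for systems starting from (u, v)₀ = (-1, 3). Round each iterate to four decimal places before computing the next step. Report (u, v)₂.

At (-1, 3): F = (-15.0000, 16.0000).
Jacobian J = [[-2·v^2, -4·u·v - 8·v], [6·u - v^2 + 1, -2·u·v + 2]].
At the point, J = [[-18.0000, -12.0000], [-14.0000, 8.0000]] (det J = -312.0000).
Solving J·Δ = −F gives Δ = (0.2308, -1.5962).
Then the next iterate is (u, v)₁ = (-0.7692, 1.4038).
Round to (-0.7692, 1.4038) and repeat: F = (-1.850963, 4.329233), J = [[-3.941309, -6.911188], [-5.585854, 4.159606]].
Δ = (0.4040, -0.4982), so (u, v)₂ = (-0.3652, 0.9056).

(-0.3652, 0.9056)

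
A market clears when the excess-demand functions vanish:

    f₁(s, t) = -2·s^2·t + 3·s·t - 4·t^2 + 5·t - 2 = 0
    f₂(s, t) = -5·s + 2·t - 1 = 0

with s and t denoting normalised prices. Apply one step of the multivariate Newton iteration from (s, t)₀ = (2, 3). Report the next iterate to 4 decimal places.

At (2, 3): F = (-29.0000, -5.0000).
Jacobian J = [[-4·s·t + 3·t, -2·s^2 + 3·s - 8·t + 5], [-5, 2]].
At the point, J = [[-15.0000, -21.0000], [-5.0000, 2.0000]] (det J = -135.0000).
Solving J·Δ = −F gives Δ = (-1.2074, -0.5185).
Then the next iterate is (s, t)₁ = (0.7926, 2.4815).

(0.7926, 2.4815)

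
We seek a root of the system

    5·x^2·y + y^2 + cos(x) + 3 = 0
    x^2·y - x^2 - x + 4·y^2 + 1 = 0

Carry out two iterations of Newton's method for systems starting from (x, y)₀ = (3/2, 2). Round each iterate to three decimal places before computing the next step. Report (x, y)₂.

At (3/2, 2): F = (29.57074, 17.750).
Jacobian J = [[10·x·y - sin(x), 5·x^2 + 2·y], [2·x·y - 2·x - 1, x^2 + 8·y]].
At the point, J = [[29.00251, 15.250], [2.000, 18.250]] (det J = 498.79572).
Solving J·Δ = −F gives Δ = (-0.539, -0.914).
Then the next iterate is (x, y)₁ = (0.961, 1.086).
Round to (0.961, 1.086) and repeat: F = (9.76682, 4.83601), J = [[9.61670, 6.78960], [-0.83471, 9.61152]].
Δ = (-0.622, -0.557), so (x, y)₂ = (0.339, 0.529).

(0.339, 0.529)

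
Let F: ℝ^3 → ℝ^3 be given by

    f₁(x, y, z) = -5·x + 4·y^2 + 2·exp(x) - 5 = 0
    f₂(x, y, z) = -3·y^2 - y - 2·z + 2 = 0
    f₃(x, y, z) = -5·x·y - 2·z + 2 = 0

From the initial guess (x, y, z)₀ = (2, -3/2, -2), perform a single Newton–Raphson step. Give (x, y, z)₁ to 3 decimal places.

(2.988, 0.037, 4.522)

At (2, -3/2, -2): F = (8.77811, 0.750, 21.000).
Jacobian J = [[2·exp(x) - 5, 8·y, 0], [0, -6·y - 1, -2], [-5·y, -5·x, -2]].
At the point, J = [[9.77811, -12.000, 0.000], [0.000, 8.000, -2.000], [7.500, -10.000, -2.000]] (det J = -172.01204).
Solving J·Δ = −F gives Δ = (0.988, 1.537, 6.522).
Then the next iterate is (x, y, z)₁ = (2.988, 0.037, 4.522).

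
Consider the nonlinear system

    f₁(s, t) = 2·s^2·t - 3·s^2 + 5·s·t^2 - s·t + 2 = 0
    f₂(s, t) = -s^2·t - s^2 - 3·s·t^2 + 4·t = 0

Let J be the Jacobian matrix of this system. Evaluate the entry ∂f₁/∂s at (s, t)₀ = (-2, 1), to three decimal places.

8.000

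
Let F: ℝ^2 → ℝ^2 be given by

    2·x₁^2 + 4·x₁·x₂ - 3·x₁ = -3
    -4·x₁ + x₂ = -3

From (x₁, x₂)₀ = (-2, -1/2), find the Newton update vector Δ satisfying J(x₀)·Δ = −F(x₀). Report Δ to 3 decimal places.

At (-2, -1/2): F = (21.000, 10.500).
Jacobian J = [[4·x₁ + 4·x₂ - 3, 4·x₁], [-4, 1]].
At the point, J = [[-13.000, -8.000], [-4.000, 1.000]] (det J = -45.000).
Solving J·Δ = −F gives Δ = (2.333, -1.167).

(2.333, -1.167)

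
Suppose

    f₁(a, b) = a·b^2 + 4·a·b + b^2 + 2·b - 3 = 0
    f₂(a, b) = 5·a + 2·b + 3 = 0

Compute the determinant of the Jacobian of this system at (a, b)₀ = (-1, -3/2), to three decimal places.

J = [[b^2 + 4·b, 2·a·b + 4·a + 2·b + 2], [5, 2]].
At the point, J = [[-3.750, -2.000], [5.000, 2.000]].
det J = 2.500.

2.500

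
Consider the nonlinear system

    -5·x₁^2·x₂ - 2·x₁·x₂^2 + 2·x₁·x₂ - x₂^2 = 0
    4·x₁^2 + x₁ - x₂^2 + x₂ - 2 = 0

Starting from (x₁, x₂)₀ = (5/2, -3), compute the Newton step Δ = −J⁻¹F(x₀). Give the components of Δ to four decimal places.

(-0.2734, -1.1084)

At (5/2, -3): F = (24.7500, 13.5000).
Jacobian J = [[-10·x₁·x₂ - 2·x₂^2 + 2·x₂, -5·x₁^2 - 4·x₁·x₂ + 2·x₁ - 2·x₂], [8·x₁ + 1, -2·x₂ + 1]].
At the point, J = [[51.0000, 9.7500], [21.0000, 7.0000]] (det J = 152.2500).
Solving J·Δ = −F gives Δ = (-0.2734, -1.1084).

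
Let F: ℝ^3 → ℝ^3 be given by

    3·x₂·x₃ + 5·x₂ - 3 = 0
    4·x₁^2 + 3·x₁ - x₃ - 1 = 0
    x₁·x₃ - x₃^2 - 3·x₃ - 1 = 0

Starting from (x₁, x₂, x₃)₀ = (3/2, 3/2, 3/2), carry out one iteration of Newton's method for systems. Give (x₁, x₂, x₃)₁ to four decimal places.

(0.6667, 1.0263, 0.0000)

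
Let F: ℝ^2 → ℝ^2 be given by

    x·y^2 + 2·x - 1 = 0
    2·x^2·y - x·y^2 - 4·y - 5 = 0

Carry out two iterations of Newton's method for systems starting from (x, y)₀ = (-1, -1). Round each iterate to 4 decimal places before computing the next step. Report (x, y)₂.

(0.3681, -1.3433)

At (-1, -1): F = (-4.0000, -2.0000).
Jacobian J = [[y^2 + 2, 2·x·y], [4·x·y - y^2, 2·x^2 - 2·x·y - 4]].
At the point, J = [[3.0000, 2.0000], [3.0000, -4.0000]] (det J = -18.0000).
Solving J·Δ = −F gives Δ = (1.1111, 0.3333).
Then the next iterate is (x, y)₁ = (0.1111, -0.6667).
Round to (0.1111, -0.6667) and repeat: F = (-0.728417, -2.399041), J = [[2.444489, -0.148141], [-0.740770, -3.827173]].
Δ = (0.2570, -0.6766), so (x, y)₂ = (0.3681, -1.3433).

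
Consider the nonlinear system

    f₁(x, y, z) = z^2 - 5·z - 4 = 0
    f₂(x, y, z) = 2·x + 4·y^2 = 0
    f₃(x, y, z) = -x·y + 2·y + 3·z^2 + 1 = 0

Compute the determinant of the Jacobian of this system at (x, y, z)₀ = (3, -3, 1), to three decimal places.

-210.000

J = [[0, 0, 2·z - 5], [2, 8·y, 0], [-y, -x + 2, 6·z]].
At the point, J = [[0.000, 0.000, -3.000], [2.000, -24.000, 0.000], [3.000, -1.000, 6.000]].
det J = -210.000.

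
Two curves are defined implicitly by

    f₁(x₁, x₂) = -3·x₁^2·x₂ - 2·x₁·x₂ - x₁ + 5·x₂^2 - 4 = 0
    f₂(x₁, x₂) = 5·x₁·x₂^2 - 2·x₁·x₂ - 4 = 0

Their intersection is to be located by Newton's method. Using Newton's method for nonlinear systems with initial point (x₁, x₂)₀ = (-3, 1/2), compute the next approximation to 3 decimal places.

At (-3, 1/2): F = (-10.250, -4.750).
Jacobian J = [[-6·x₁·x₂ - 2·x₂ - 1, -3·x₁^2 - 2·x₁ + 10·x₂], [5·x₂^2 - 2·x₂, 10·x₁·x₂ - 2·x₁]].
At the point, J = [[7.000, -16.000], [0.250, -9.000]] (det J = -59.000).
Solving J·Δ = −F gives Δ = (0.275, -0.520).
Then the next iterate is (x₁, x₂)₁ = (-2.725, -0.020).

(-2.725, -0.020)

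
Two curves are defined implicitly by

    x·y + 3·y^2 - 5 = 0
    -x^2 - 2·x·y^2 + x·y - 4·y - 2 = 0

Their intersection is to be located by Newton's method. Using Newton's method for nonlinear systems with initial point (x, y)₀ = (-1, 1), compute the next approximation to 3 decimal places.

At (-1, 1): F = (-3.000, -6.000).
Jacobian J = [[y, x + 6·y], [-2·x - 2·y^2 + y, -4·x·y + x - 4]].
At the point, J = [[1.000, 5.000], [1.000, -1.000]] (det J = -6.000).
Solving J·Δ = −F gives Δ = (5.500, -0.500).
Then the next iterate is (x, y)₁ = (4.500, 0.500).

(4.500, 0.500)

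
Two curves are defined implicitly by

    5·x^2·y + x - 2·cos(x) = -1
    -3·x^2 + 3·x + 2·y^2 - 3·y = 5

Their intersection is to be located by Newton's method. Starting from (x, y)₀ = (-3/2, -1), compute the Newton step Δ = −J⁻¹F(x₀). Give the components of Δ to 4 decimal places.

At (-3/2, -1): F = (-11.891474, -11.2500).
Jacobian J = [[10·x·y + 2·sin(x) + 1, 5·x^2], [-6·x + 3, 4·y - 3]].
At the point, J = [[14.005010, 11.2500], [12.0000, -7.0000]] (det J = -233.035070).
Solving J·Δ = −F gives Δ = (0.9003, -0.0638).

(0.9003, -0.0638)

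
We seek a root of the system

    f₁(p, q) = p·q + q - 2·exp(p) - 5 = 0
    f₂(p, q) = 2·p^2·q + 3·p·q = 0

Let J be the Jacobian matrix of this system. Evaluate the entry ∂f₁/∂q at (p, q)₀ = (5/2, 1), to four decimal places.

∂f₁/∂q = p + 1.
At (5/2, 1) this is 3.5000.

3.5000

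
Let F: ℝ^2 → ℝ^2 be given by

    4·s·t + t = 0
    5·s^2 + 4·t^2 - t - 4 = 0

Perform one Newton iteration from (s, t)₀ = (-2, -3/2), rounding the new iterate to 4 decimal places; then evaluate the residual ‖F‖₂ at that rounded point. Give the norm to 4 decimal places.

6.3834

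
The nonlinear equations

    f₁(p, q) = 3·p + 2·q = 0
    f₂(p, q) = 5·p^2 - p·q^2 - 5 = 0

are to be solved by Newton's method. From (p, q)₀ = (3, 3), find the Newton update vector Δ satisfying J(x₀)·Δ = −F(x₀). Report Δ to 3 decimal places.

At (3, 3): F = (15.000, 13.000).
Jacobian J = [[3, 2], [10·p - q^2, -2·p·q]].
At the point, J = [[3.000, 2.000], [21.000, -18.000]] (det J = -96.000).
Solving J·Δ = −F gives Δ = (-3.083, -2.875).

(-3.083, -2.875)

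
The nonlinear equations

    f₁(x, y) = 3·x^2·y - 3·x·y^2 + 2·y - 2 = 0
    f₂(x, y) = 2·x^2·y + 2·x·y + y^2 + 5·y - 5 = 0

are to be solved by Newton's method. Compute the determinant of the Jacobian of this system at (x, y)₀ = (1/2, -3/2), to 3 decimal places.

4.125

J = [[6·x·y - 3·y^2, 3·x^2 - 6·x·y + 2], [4·x·y + 2·y, 2·x^2 + 2·x + 2·y + 5]].
At the point, J = [[-11.250, 7.250], [-6.000, 3.500]].
det J = 4.125.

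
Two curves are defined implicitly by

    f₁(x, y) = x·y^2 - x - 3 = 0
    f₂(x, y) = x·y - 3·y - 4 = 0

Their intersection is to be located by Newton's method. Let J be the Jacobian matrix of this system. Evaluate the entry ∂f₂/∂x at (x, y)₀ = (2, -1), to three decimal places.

-1.000

∂f₂/∂x = y.
At (2, -1) this is -1.000.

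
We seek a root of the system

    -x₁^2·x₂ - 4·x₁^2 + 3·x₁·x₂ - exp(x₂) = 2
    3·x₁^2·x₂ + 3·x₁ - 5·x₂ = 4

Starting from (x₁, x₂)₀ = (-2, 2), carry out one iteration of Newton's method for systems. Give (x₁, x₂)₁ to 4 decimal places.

(-3.5993, -3.3694)

At (-2, 2): F = (-45.389056, 4.0000).
Jacobian J = [[-2·x₁·x₂ - 8·x₁ + 3·x₂, -x₁^2 + 3·x₁ - exp(x₂)], [6·x₁·x₂ + 3, 3·x₁^2 - 5]].
At the point, J = [[30.0000, -17.389056], [-21.0000, 7.0000]] (det J = -155.170178).
Solving J·Δ = −F gives Δ = (-1.5993, -5.3694).
Then the next iterate is (x₁, x₂)₁ = (-3.5993, -3.3694).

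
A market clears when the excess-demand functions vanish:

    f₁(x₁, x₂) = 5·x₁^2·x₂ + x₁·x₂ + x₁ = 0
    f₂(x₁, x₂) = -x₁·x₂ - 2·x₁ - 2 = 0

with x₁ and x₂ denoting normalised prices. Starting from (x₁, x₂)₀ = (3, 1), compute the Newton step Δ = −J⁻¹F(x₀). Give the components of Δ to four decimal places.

At (3, 1): F = (51.0000, -11.0000).
Jacobian J = [[10·x₁·x₂ + x₂ + 1, 5·x₁^2 + x₁], [-x₂ - 2, -x₁]].
At the point, J = [[32.0000, 48.0000], [-3.0000, -3.0000]] (det J = 48.0000).
Solving J·Δ = −F gives Δ = (-7.8125, 4.1458).

(-7.8125, 4.1458)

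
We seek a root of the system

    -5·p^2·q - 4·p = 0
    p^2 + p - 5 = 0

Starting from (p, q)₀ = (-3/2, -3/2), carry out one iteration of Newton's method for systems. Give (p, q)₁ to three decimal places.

(-3.625, 5.539)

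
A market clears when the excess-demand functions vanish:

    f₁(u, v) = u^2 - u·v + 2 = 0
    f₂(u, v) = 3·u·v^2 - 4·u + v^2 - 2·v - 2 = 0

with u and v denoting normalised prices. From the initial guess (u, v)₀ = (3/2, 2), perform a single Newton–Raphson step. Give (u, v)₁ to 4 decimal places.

At (3/2, 2): F = (1.2500, 10.0000).
Jacobian J = [[2·u - v, -u], [3·v^2 - 4, 6·u·v + 2·v - 2]].
At the point, J = [[1.0000, -1.5000], [8.0000, 20.0000]] (det J = 32.0000).
Solving J·Δ = −F gives Δ = (-1.2500, 0.0000).
Then the next iterate is (u, v)₁ = (0.2500, 2.0000).

(0.2500, 2.0000)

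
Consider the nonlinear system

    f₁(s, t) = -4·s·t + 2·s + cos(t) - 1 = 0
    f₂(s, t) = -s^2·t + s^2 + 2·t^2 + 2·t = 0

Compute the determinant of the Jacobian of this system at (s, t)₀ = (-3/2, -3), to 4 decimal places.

-97.8066

J = [[-4·t + 2, -4·s - sin(t)], [-2·s·t + 2·s, -s^2 + 4·t + 2]].
At the point, J = [[14.0000, 6.141120], [-12.0000, -12.2500]].
det J = -97.8066.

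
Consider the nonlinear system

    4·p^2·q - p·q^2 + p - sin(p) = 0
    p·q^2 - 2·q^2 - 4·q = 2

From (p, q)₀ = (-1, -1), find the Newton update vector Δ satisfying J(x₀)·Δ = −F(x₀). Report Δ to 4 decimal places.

At (-1, -1): F = (-3.158529, -1.0000).
Jacobian J = [[8·p·q - q^2 - cos(p) + 1, 4·p^2 - 2·p·q], [q^2, 2·p·q - 4·q - 4]].
At the point, J = [[7.459698, 2.0000], [1.0000, 2.0000]] (det J = 12.919395).
Solving J·Δ = −F gives Δ = (0.3342, 0.3329).

(0.3342, 0.3329)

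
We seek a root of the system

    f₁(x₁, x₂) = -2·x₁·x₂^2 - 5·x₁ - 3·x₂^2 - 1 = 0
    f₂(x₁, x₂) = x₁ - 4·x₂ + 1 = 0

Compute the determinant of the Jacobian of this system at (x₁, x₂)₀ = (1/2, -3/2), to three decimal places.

26.000

J = [[-2·x₂^2 - 5, -4·x₁·x₂ - 6·x₂], [1, -4]].
At the point, J = [[-9.500, 12.000], [1.000, -4.000]].
det J = 26.000.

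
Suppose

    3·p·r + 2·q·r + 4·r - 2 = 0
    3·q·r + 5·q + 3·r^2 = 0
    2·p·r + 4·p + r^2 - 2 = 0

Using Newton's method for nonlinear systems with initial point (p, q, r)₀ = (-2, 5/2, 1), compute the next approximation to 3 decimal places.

At (-2, 5/2, 1): F = (1.000, 23.000, -13.000).
Jacobian J = [[3·r, 2·r, 3·p + 2·q + 4], [0, 3·r + 5, 3·q + 6·r], [2·r + 4, 0, 2·p + 2·r]].
At the point, J = [[3.000, 2.000, 3.000], [0.000, 8.000, 13.500], [6.000, 0.000, -2.000]] (det J = -30.000).
Solving J·Δ = −F gives Δ = (1.233, 1.850, -2.800).
Then the next iterate is (p, q, r)₁ = (-0.767, 4.350, -1.800).

(-0.767, 4.350, -1.800)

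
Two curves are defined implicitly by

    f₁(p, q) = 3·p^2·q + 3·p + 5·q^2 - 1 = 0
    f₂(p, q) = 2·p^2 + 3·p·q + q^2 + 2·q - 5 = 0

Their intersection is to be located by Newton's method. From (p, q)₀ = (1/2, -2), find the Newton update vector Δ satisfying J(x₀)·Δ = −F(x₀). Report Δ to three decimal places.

(-2.038, 1.305)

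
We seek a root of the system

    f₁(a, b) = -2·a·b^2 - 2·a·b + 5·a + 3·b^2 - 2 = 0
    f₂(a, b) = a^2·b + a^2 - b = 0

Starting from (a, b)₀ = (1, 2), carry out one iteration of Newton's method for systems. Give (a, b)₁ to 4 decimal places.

(0.8333, -0.0833)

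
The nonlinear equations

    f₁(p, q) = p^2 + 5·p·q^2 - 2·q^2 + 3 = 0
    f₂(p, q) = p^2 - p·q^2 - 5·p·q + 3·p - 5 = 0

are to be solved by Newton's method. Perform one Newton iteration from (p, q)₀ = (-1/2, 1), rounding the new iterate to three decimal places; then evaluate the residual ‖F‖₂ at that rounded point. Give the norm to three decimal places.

8.404

At (-1/2, 1): F = (-1.250, -3.250).
Jacobian J = [[2·p + 5·q^2, 10·p·q - 4·q], [2·p - q^2 - 5·q + 3, -2·p·q - 5·p]].
At the point, J = [[4.000, -9.000], [-4.000, 3.500]] (det J = -22.000).
Solving J·Δ = −F gives Δ = (-1.528, -0.818).
Then the next iterate is (p, q)₁ = (-2.028, 0.182).
Re-evaluating at (-2.028, 0.182): F = (6.71066, -5.05856), so ‖F‖₂ = 8.404.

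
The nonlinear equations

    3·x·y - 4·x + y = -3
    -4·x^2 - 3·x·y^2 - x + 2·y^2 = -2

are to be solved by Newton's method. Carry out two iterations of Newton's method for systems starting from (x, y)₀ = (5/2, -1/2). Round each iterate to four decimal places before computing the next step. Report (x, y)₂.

At (5/2, -1/2): F = (-11.2500, -26.8750).
Jacobian J = [[3·y - 4, 3·x + 1], [-8·x - 3·y^2 - 1, -6·x·y + 4·y]].
At the point, J = [[-5.5000, 8.5000], [-21.7500, 5.5000]] (det J = 154.6250).
Solving J·Δ = −F gives Δ = (-1.0772, 0.6265).
Then the next iterate is (x, y)₁ = (1.4228, 0.1265).
Round to (1.4228, 0.1265) and repeat: F = (-2.024747, -7.556539), J = [[-3.6205, 5.2684], [-12.430407, -0.573905]].
Δ = (-0.6064, -0.0324), so (x, y)₂ = (0.8164, 0.0941).

(0.8164, 0.0941)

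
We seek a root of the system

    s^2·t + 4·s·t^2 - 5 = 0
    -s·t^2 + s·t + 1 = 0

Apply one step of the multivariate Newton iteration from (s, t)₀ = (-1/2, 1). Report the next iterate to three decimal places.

(-0.750, -1.000)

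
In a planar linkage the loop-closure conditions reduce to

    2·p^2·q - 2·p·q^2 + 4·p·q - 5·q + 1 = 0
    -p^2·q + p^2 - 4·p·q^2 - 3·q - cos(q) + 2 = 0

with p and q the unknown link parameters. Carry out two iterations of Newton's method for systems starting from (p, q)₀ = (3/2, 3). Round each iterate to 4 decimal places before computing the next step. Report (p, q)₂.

At (3/2, 3): F = (-9.5000, -64.510008).
Jacobian J = [[4·p·q - 2·q^2 + 4·q, 2·p^2 - 4·p·q + 4·p - 5], [-2·p·q + 2·p - 4·q^2, -p^2 - 8·p·q + sin(q) - 3]].
At the point, J = [[12.0000, -12.5000], [-42.0000, -41.108880]] (det J = -1018.306560).
Solving J·Δ = −F gives Δ = (-0.4084, -1.1520).
Then the next iterate is (p, q)₁ = (1.0916, 1.8480).
Round to (1.0916, 1.8480) and repeat: F = (-3.222629, -19.192512), J = [[8.630899, -6.319526], [-15.511770, -19.367980]].
Δ = (-0.2220, -0.8131), so (p, q)₂ = (0.8696, 1.0349).

(0.8696, 1.0349)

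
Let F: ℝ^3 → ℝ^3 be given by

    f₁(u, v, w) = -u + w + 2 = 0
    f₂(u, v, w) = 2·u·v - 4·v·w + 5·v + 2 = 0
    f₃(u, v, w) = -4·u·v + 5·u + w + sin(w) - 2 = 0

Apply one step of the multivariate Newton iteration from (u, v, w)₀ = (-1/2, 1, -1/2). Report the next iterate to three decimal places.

(3.046, -0.485, 1.046)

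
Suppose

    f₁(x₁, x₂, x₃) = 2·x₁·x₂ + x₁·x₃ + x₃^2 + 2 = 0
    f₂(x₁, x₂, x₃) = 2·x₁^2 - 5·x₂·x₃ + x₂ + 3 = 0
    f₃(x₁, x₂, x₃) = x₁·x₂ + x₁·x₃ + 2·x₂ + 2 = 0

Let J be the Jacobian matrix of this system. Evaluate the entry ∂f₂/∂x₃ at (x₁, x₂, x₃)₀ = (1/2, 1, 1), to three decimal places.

∂f₂/∂x₃ = -5·x₂.
At (1/2, 1, 1) this is -5.000.

-5.000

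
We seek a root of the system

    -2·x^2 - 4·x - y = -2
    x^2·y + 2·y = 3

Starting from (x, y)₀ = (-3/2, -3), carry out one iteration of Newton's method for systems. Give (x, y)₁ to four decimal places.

(-2.1786, 2.1429)

At (-3/2, -3): F = (6.5000, -15.7500).
Jacobian J = [[-4·x - 4, -1], [2·x·y, x^2 + 2]].
At the point, J = [[2.0000, -1.0000], [9.0000, 4.2500]] (det J = 17.5000).
Solving J·Δ = −F gives Δ = (-0.6786, 5.1429).
Then the next iterate is (x, y)₁ = (-2.1786, 2.1429).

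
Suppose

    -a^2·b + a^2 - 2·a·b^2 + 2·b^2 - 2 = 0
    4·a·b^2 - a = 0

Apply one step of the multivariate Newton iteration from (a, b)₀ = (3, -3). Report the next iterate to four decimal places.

(1.5047, -2.2685)

At (3, -3): F = (-2.0000, 105.0000).
Jacobian J = [[-2·a·b + 2·a - 2·b^2, -a^2 - 4·a·b + 4·b], [4·b^2 - 1, 8·a·b]].
At the point, J = [[6.0000, 15.0000], [35.0000, -72.0000]] (det J = -957.0000).
Solving J·Δ = −F gives Δ = (-1.4953, 0.7315).
Then the next iterate is (a, b)₁ = (1.5047, -2.2685).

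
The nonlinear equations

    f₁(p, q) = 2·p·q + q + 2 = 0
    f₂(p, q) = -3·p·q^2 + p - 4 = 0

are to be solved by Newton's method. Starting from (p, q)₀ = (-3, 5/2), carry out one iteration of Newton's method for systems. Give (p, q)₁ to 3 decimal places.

(-1.339, 2.061)

At (-3, 5/2): F = (-10.500, 49.250).
Jacobian J = [[2·q, 2·p + 1], [-3·q^2 + 1, -6·p·q]].
At the point, J = [[5.000, -5.000], [-17.750, 45.000]] (det J = 136.250).
Solving J·Δ = −F gives Δ = (1.661, -0.439).
Then the next iterate is (p, q)₁ = (-1.339, 2.061).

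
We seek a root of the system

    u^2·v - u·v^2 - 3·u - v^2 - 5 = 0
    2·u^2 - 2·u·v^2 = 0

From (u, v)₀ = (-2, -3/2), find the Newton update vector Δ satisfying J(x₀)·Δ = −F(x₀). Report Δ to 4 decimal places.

(-4.5714, 6.1786)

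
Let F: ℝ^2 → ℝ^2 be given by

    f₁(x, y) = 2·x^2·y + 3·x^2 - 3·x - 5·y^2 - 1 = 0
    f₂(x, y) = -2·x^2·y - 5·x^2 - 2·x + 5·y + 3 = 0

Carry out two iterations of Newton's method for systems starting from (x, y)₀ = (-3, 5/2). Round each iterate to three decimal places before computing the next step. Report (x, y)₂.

(-1.439, 1.685)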